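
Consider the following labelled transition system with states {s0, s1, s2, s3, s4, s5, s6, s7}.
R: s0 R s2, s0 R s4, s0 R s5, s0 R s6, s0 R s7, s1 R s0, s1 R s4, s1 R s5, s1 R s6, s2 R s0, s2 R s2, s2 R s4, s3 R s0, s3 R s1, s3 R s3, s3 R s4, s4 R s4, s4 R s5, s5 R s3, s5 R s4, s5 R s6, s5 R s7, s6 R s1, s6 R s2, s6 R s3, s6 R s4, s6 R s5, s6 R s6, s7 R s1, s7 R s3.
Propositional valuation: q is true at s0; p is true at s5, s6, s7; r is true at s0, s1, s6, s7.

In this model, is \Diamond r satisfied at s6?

At s6: \Diamond r requires r at some successor in {s1, s2, s3, s4, s5, s6}.
  r holds at s1, so \Diamond r is true at s6.

Yes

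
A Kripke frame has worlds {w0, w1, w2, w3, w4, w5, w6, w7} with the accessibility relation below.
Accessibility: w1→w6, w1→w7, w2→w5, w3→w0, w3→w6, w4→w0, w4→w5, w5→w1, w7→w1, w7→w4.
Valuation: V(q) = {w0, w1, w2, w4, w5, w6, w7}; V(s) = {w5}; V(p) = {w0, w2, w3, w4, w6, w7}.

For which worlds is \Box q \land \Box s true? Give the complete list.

Let φ = \Box q \land \Box s. Evaluate φ at each world:
  w0 (successors ∅): φ is true.
  w1 (successors {w6, w7}): φ is false.
  w2 (successors {w5}): φ is true.
  w3 (successors {w0, w6}): φ is false.
  w4 (successors {w0, w5}): φ is false.
  w5 (successors {w1}): φ is false.
  w6 (successors ∅): φ is true.
  w7 (successors {w1, w4}): φ is false.
For instance, at w5:
  At w5: \Box q is true, \Box s is false, so \Box q \land \Box s is false.
    At w5: \Box q requires q at every successor {w1}.
      At w1: q is true.
    So \Box q is true at w5.
    At w5: \Box s requires s at every successor {w1}.
      s fails at w1, so \Box s is false at w5.
Satisfying worlds: {w0, w2, w6}

w0, w2, w6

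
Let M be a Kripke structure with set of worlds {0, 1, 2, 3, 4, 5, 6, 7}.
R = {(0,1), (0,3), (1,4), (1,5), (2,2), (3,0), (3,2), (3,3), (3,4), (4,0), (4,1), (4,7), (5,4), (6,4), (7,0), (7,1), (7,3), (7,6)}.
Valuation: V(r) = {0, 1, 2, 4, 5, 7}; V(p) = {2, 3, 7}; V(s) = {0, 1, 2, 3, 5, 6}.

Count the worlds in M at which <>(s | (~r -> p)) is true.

8

Let φ = <>(s | (~r -> p)). Evaluate φ at each world:
  0 (successors {1, 3}): φ is true.
  1 (successors {4, 5}): φ is true.
  2 (successors {2}): φ is true.
  3 (successors {0, 2, 3, 4}): φ is true.
  4 (successors {0, 1, 7}): φ is true.
  5 (successors {4}): φ is true.
  6 (successors {4}): φ is true.
  7 (successors {0, 1, 3, 6}): φ is true.
For instance, at 6:
  At 6: <>(s | (~r -> p)) requires s | (~r -> p) at some successor in {4}.
    s | (~r -> p) holds at 4, so <>(s | (~r -> p)) is true at 6.
Satisfying worlds: {0, 1, 2, 3, 4, 5, 6, 7}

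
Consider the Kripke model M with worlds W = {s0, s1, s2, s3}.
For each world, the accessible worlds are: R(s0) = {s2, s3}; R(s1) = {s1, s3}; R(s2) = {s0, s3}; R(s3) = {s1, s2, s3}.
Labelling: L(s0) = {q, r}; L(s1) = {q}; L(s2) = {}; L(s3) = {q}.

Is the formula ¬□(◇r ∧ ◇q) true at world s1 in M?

Recall that □ψ holds at a world iff ψ holds at every accessible world, and ◇ψ holds iff ψ holds at some accessible world.
At s1: □(◇r ∧ ◇q) is false, so ¬□(◇r ∧ ◇q) is true.
  At s1: □(◇r ∧ ◇q) requires ◇r ∧ ◇q at every successor {s1, s3}.
    ◇r ∧ ◇q fails at s1, so □(◇r ∧ ◇q) is false at s1.
      At s1: ◇r is false, ◇q is true, so ◇r ∧ ◇q is false.

Yes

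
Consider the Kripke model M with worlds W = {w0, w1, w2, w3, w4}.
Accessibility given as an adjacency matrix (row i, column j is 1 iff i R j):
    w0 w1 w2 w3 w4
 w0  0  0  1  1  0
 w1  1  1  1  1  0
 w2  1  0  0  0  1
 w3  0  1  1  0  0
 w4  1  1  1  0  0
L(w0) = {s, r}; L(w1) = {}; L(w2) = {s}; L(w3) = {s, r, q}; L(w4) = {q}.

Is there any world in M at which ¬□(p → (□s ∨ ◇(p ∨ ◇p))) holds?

No

Let φ = ¬□(p → (□s ∨ ◇(p ∨ ◇p))). Evaluate φ at each world:
  w0 (successors {w2, w3}): φ is false.
  w1 (successors {w0, w1, w2, w3}): φ is false.
  w2 (successors {w0, w4}): φ is false.
  w3 (successors {w1, w2}): φ is false.
  w4 (successors {w0, w1, w2}): φ is false.
For instance, at w4:
  At w4: □(p → (□s ∨ ◇(p ∨ ◇p))) is true, so ¬□(p → (□s ∨ ◇(p ∨ ◇p))) is false.
    At w4: □(p → (□s ∨ ◇(p ∨ ◇p))) requires p → (□s ∨ ◇(p ∨ ◇p)) at every successor {w0, w1, w2}.
      At w0: p → (□s ∨ ◇(p ∨ ◇p)) is true.
      At w1: p → (□s ∨ ◇(p ∨ ◇p)) is true.
      At w2: p → (□s ∨ ◇(p ∨ ◇p)) is true.
    So □(p → (□s ∨ ◇(p ∨ ◇p))) is true at w4.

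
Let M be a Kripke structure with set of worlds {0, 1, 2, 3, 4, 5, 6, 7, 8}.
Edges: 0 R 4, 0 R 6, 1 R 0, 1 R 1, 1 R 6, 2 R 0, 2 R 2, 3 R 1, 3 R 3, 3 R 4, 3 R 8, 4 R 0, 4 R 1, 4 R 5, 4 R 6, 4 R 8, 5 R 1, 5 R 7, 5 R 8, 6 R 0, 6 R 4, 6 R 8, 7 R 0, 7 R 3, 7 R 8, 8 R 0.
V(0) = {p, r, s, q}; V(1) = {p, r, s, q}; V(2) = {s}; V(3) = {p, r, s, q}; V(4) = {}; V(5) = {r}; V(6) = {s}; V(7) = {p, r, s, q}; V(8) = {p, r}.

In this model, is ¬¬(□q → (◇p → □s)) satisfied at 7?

At 7: ¬(□q → (◇p → □s)) is false, so ¬¬(□q → (◇p → □s)) is true.
  At 7: □q → (◇p → □s) is true, so ¬(□q → (◇p → □s)) is false.
    At 7: □q is false, ◇p → □s is false, so □q → (◇p → □s) is true.
      At 7: □q requires q at every successor {0, 3, 8}.
        q fails at 8, so □q is false at 7.
      At 7: ◇p is true, □s is false, so ◇p → □s is false.

Yes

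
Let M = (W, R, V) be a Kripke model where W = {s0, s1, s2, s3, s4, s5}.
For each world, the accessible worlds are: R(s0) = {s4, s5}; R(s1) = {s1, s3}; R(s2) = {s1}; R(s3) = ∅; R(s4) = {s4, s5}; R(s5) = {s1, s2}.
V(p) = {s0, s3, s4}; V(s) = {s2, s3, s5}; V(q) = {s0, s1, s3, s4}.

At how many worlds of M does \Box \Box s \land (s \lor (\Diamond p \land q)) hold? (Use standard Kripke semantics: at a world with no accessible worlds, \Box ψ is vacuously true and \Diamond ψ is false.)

Recall that \Box ψ holds at a world iff ψ holds at every accessible world, and \Diamond ψ holds iff ψ holds at some accessible world.
Let φ = \Box \Box s \land (s \lor (\Diamond p \land q)). Evaluate φ at each world:
  s0 (successors {s4, s5}): φ is false.
  s1 (successors {s1, s3}): φ is false.
  s2 (successors {s1}): φ is false.
  s3 (successors ∅): φ is true.
  s4 (successors {s4, s5}): φ is false.
  s5 (successors {s1, s2}): φ is false.
For instance, at s4:
  At s4: \Box \Box s is false, s \lor (\Diamond p \land q) is true, so \Box \Box s \land (s \lor (\Diamond p \land q)) is false.
    At s4: \Box \Box s requires \Box s at every successor {s4, s5}.
      \Box s fails at s4, so \Box \Box s is false at s4.
    At s4: s is false, \Diamond p \land q is true, so s \lor (\Diamond p \land q) is true.
      At s4: \Diamond p is true, q is true, so \Diamond p \land q is true.
Satisfying worlds: {s3}

1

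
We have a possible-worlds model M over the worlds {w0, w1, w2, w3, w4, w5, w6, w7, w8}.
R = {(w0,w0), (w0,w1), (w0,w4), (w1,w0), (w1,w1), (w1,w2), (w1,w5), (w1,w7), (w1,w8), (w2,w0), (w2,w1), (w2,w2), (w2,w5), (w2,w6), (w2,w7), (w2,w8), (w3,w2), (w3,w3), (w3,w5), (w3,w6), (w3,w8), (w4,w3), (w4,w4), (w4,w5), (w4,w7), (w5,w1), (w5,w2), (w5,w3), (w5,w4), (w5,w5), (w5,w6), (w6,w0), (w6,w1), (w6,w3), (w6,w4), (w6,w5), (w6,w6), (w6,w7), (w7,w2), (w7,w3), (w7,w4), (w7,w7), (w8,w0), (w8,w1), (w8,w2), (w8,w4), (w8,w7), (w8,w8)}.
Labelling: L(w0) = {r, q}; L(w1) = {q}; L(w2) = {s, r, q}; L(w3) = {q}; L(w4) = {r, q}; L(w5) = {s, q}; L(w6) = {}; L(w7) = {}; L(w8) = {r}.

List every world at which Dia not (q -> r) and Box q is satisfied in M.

w0

Let φ = Dia not (q -> r) and Box q. Evaluate φ at each world:
  w0 (successors {w0, w1, w4}): φ is true.
  w1 (successors {w0, w1, w2, w5, w7, w8}): φ is false.
  w2 (successors {w0, w1, w2, w5, w6, w7, w8}): φ is false.
  w3 (successors {w2, w3, w5, w6, w8}): φ is false.
  w4 (successors {w3, w4, w5, w7}): φ is false.
  w5 (successors {w1, w2, w3, w4, w5, w6}): φ is false.
  w6 (successors {w0, w1, w3, w4, w5, w6, w7}): φ is false.
  w7 (successors {w2, w3, w4, w7}): φ is false.
  w8 (successors {w0, w1, w2, w4, w7, w8}): φ is false.
For instance, at w1:
  At w1: Dia not (q -> r) is true, Box q is false, so Dia not (q -> r) and Box q is false.
    At w1: Dia not (q -> r) requires not (q -> r) at some successor in {w0, w1, w2, w5, w7, w8}.
      not (q -> r) holds at w1, so Dia not (q -> r) is true at w1.
    At w1: Box q requires q at every successor {w0, w1, w2, w5, w7, w8}.
      q fails at w7, so Box q is false at w1.
Satisfying worlds: {w0}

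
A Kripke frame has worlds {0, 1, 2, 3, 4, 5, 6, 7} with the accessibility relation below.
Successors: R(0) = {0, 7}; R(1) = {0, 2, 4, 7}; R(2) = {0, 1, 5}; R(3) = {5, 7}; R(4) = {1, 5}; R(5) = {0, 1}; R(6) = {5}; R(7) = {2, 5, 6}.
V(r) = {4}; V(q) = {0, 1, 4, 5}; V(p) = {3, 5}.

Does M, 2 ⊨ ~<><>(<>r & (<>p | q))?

At 2: <><>(<>r & (<>p | q)) is true, so ~<><>(<>r & (<>p | q)) is false.
  At 2: <><>(<>r & (<>p | q)) requires <>(<>r & (<>p | q)) at some successor in {0, 1, 5}.
    <>(<>r & (<>p | q)) holds at 5, so <><>(<>r & (<>p | q)) is true at 2.
      At 5: <>(<>r & (<>p | q)) requires <>r & (<>p | q) at some successor in {0, 1}.
        <>r & (<>p | q) holds at 1, so <>(<>r & (<>p | q)) is true at 5.

No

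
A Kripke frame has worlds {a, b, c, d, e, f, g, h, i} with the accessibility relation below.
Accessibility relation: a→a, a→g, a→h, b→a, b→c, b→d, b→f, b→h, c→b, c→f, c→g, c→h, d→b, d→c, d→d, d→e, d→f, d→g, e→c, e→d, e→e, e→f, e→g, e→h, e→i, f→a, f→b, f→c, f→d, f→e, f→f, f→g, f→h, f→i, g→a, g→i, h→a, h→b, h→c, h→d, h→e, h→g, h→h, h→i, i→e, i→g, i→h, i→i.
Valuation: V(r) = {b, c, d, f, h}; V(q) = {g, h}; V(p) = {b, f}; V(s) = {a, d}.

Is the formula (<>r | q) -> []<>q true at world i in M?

No

At i: <>r | q is true, []<>q is false, so (<>r | q) -> []<>q is false.
  At i: <>r is true, q is false, so <>r | q is true.
    At i: <>r requires r at some successor in {e, g, h, i}.
      r holds at h, so <>r is true at i.
  At i: []<>q requires <>q at every successor {e, g, h, i}.
    <>q fails at g, so []<>q is false at i.
      At g: <>q requires q at some successor in {a, i}.
        At a: q is false.
        At i: q is false.
      So <>q is false at g.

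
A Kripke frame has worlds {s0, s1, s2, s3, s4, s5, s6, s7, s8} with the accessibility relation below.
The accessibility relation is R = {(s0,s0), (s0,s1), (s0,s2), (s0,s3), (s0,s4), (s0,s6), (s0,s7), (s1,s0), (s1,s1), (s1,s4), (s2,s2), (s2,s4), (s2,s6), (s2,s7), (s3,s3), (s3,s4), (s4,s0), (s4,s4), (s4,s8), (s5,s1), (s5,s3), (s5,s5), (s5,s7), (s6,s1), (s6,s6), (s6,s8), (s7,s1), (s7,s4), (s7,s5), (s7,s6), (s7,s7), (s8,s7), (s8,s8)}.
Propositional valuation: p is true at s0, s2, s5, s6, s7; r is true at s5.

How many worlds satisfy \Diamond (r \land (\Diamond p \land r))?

2

Let φ = \Diamond (r \land (\Diamond p \land r)). Evaluate φ at each world:
  s0 (successors {s0, s1, s2, s3, s4, s6, s7}): φ is false.
  s1 (successors {s0, s1, s4}): φ is false.
  s2 (successors {s2, s4, s6, s7}): φ is false.
  s3 (successors {s3, s4}): φ is false.
  s4 (successors {s0, s4, s8}): φ is false.
  s5 (successors {s1, s3, s5, s7}): φ is true.
  s6 (successors {s1, s6, s8}): φ is false.
  s7 (successors {s1, s4, s5, s6, s7}): φ is true.
  s8 (successors {s7, s8}): φ is false.
For instance, at s2:
  At s2: \Diamond (r \land (\Diamond p \land r)) requires r \land (\Diamond p \land r) at some successor in {s2, s4, s6, s7}.
    At s2: r \land (\Diamond p \land r) is false.
    At s4: r \land (\Diamond p \land r) is false.
    At s6: r \land (\Diamond p \land r) is false.
    At s7: r \land (\Diamond p \land r) is false.
  So \Diamond (r \land (\Diamond p \land r)) is false at s2.
Satisfying worlds: {s5, s7}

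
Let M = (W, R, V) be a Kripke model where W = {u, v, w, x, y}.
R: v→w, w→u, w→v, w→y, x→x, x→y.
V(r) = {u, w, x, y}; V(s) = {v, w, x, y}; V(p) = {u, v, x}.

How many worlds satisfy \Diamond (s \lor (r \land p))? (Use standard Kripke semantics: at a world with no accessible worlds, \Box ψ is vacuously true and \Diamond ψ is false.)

3

Let φ = \Diamond (s \lor (r \land p)). Evaluate φ at each world:
  u (successors ∅): φ is false.
  v (successors {w}): φ is true.
  w (successors {u, v, y}): φ is true.
  x (successors {x, y}): φ is true.
  y (successors ∅): φ is false.
For instance, at x:
  At x: \Diamond (s \lor (r \land p)) requires s \lor (r \land p) at some successor in {x, y}.
    s \lor (r \land p) holds at x, so \Diamond (s \lor (r \land p)) is true at x.
Satisfying worlds: {v, w, x}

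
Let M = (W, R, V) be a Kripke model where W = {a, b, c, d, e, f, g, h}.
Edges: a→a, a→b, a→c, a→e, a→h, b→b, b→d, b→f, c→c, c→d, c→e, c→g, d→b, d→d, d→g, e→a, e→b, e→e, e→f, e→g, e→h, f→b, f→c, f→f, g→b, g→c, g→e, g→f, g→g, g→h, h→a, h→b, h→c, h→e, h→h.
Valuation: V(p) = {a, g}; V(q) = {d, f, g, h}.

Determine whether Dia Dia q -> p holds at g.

Yes

At g: Dia Dia q is true, p is true, so Dia Dia q -> p is true.
  At g: Dia Dia q requires Dia q at some successor in {b, c, e, f, g, h}.
    Dia q holds at b, so Dia Dia q is true at g.
      At b: Dia q requires q at some successor in {b, d, f}.
        q holds at d, so Dia q is true at b.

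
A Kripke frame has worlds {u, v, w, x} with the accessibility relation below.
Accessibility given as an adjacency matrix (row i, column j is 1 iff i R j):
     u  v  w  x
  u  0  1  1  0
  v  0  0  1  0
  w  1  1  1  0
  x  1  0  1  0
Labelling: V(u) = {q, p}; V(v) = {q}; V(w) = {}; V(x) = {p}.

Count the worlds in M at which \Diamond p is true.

2

Recall that \Diamond ψ holds at a world iff ψ holds at some accessible world.
Let φ = \Diamond p. Evaluate φ at each world:
  u (successors {v, w}): φ is false.
  v (successors {w}): φ is false.
  w (successors {u, v, w}): φ is true.
  x (successors {u, w}): φ is true.
For instance, at v:
  At v: \Diamond p requires p at some successor in {w}.
    At w: p is false.
  So \Diamond p is false at v.
Satisfying worlds: {w, x}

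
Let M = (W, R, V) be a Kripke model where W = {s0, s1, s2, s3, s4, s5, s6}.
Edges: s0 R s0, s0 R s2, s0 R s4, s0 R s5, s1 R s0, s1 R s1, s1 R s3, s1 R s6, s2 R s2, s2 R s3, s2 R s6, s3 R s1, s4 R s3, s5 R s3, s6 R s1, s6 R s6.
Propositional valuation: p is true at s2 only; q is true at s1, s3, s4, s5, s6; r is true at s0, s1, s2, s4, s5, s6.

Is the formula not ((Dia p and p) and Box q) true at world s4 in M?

Yes

Recall that Box ψ holds at a world iff ψ holds at every accessible world, and Dia ψ holds iff ψ holds at some accessible world.
At s4: (Dia p and p) and Box q is false, so not ((Dia p and p) and Box q) is true.
  At s4: Dia p and p is false, Box q is true, so (Dia p and p) and Box q is false.
    At s4: Dia p is false, p is false, so Dia p and p is false.
      At s4: Dia p requires p at some successor in {s3}.
        At s3: p is false.
      So Dia p is false at s4.
    At s4: Box q requires q at every successor {s3}.
      At s3: q is true.
    So Box q is true at s4.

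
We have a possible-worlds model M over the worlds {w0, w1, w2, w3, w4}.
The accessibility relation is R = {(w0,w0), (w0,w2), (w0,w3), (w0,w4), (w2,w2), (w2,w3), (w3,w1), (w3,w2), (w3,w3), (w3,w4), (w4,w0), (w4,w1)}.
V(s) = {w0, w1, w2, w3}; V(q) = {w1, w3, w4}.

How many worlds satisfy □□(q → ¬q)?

1

Recall that □ψ holds at a world iff ψ holds at every accessible world, and ◇ψ holds iff ψ holds at some accessible world.
Let φ = □□(q → ¬q). Evaluate φ at each world:
  w0 (successors {w0, w2, w3, w4}): φ is false.
  w1 (successors ∅): φ is true.
  w2 (successors {w2, w3}): φ is false.
  w3 (successors {w1, w2, w3, w4}): φ is false.
  w4 (successors {w0, w1}): φ is false.
For instance, at w3:
  At w3: □□(q → ¬q) requires □(q → ¬q) at every successor {w1, w2, w3, w4}.
    □(q → ¬q) fails at w2, so □□(q → ¬q) is false at w3.
      At w2: □(q → ¬q) requires q → ¬q at every successor {w2, w3}.
        q → ¬q fails at w3, so □(q → ¬q) is false at w2.
Satisfying worlds: {w1}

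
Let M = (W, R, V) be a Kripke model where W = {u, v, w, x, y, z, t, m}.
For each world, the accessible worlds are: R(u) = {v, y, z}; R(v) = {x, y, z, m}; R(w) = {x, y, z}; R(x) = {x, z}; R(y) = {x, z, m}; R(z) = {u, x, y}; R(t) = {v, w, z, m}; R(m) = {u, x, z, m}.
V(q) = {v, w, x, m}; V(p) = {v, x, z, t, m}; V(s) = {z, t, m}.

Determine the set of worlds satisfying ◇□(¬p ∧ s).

none

Let φ = ◇□(¬p ∧ s). Evaluate φ at each world:
  u (successors {v, y, z}): φ is false.
  v (successors {x, y, z, m}): φ is false.
  w (successors {x, y, z}): φ is false.
  x (successors {x, z}): φ is false.
  y (successors {x, z, m}): φ is false.
  z (successors {u, x, y}): φ is false.
  t (successors {v, w, z, m}): φ is false.
  m (successors {u, x, z, m}): φ is false.
For instance, at t:
  At t: ◇□(¬p ∧ s) requires □(¬p ∧ s) at some successor in {v, w, z, m}.
    At v: □(¬p ∧ s) is false.
    At w: □(¬p ∧ s) is false.
    At z: □(¬p ∧ s) is false.
    At m: □(¬p ∧ s) is false.
  So ◇□(¬p ∧ s) is false at t.
Satisfying worlds: none.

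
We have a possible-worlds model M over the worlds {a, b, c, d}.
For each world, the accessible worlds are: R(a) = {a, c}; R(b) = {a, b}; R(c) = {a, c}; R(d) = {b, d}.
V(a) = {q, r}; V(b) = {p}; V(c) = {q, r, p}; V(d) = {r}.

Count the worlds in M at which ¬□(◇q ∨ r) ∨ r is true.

Let φ = ¬□(◇q ∨ r) ∨ r. Evaluate φ at each world:
  a (successors {a, c}): φ is true.
  b (successors {a, b}): φ is false.
  c (successors {a, c}): φ is true.
  d (successors {b, d}): φ is true.
For instance, at d:
  At d: ¬□(◇q ∨ r) is false, r is true, so ¬□(◇q ∨ r) ∨ r is true.
    At d: □(◇q ∨ r) is true, so ¬□(◇q ∨ r) is false.
      At d: □(◇q ∨ r) requires ◇q ∨ r at every successor {b, d}.
        At b: ◇q ∨ r is true.
        At d: ◇q ∨ r is true.
      So □(◇q ∨ r) is true at d.
Satisfying worlds: {a, c, d}

3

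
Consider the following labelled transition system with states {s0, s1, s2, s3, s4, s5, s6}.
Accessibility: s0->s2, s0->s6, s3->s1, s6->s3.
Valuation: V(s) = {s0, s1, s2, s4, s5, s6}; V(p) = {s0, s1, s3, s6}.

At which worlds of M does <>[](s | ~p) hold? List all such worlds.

s0, s3, s6

Let φ = <>[](s | ~p). Evaluate φ at each world:
  s0 (successors {s2, s6}): φ is true.
  s1 (successors ∅): φ is false.
  s2 (successors ∅): φ is false.
  s3 (successors {s1}): φ is true.
  s4 (successors ∅): φ is false.
  s5 (successors ∅): φ is false.
  s6 (successors {s3}): φ is true.
For instance, at s0:
  At s0: <>[](s | ~p) requires [](s | ~p) at some successor in {s2, s6}.
    [](s | ~p) holds at s2, so <>[](s | ~p) is true at s0.
      At s2: no accessible worlds, so [](s | ~p) holds vacuously.
Satisfying worlds: {s0, s3, s6}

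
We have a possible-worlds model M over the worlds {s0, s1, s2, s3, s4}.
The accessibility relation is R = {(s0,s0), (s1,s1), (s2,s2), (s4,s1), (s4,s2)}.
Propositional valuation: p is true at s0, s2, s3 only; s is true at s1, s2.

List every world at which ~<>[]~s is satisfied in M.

s1, s2, s3, s4

Let φ = ~<>[]~s. Evaluate φ at each world:
  s0 (successors {s0}): φ is false.
  s1 (successors {s1}): φ is true.
  s2 (successors {s2}): φ is true.
  s3 (successors ∅): φ is true.
  s4 (successors {s1, s2}): φ is true.
For instance, at s2:
  At s2: <>[]~s is false, so ~<>[]~s is true.
    At s2: <>[]~s requires []~s at some successor in {s2}.
      At s2: []~s is false.
    So <>[]~s is false at s2.
Satisfying worlds: {s1, s2, s3, s4}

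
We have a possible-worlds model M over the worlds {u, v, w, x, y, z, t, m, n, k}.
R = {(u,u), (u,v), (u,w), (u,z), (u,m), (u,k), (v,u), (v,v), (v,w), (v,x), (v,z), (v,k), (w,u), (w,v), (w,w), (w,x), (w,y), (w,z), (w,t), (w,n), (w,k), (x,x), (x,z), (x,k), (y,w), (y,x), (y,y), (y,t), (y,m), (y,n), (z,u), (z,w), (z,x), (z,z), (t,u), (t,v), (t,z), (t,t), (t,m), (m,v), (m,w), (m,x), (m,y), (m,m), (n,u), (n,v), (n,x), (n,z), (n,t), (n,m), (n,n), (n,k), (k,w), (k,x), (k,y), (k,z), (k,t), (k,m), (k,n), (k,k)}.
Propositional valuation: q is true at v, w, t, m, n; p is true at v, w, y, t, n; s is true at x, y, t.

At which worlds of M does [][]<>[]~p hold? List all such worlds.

none

Recall that []ψ holds at a world iff ψ holds at every accessible world, and <>ψ holds iff ψ holds at some accessible world.
Let φ = [][]<>[]~p. Evaluate φ at each world:
  u (successors {u, v, w, z, m, k}): φ is false.
  v (successors {u, v, w, x, z, k}): φ is false.
  w (successors {u, v, w, x, y, z, t, n, k}): φ is false.
  x (successors {x, z, k}): φ is false.
  y (successors {w, x, y, t, m, n}): φ is false.
  z (successors {u, w, x, z}): φ is false.
  t (successors {u, v, z, t, m}): φ is false.
  m (successors {v, w, x, y, m}): φ is false.
  n (successors {u, v, x, z, t, m, n, k}): φ is false.
  k (successors {w, x, y, z, t, m, n, k}): φ is false.
For instance, at w:
  At w: [][]<>[]~p requires []<>[]~p at every successor {u, v, w, x, y, z, t, n, k}.
    []<>[]~p fails at u, so [][]<>[]~p is false at w.
      At u: []<>[]~p requires <>[]~p at every successor {u, v, w, z, m, k}.
        <>[]~p fails at u, so []<>[]~p is false at u.
Satisfying worlds: none.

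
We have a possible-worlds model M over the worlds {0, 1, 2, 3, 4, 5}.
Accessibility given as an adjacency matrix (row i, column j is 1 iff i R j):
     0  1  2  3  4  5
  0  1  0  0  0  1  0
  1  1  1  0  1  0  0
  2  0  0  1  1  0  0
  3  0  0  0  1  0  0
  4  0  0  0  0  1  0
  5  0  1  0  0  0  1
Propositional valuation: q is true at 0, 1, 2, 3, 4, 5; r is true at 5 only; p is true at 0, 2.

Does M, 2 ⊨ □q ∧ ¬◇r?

At 2: □q is true, ¬◇r is true, so □q ∧ ¬◇r is true.
  At 2: □q requires q at every successor {2, 3}.
    At 2: q is true.
    At 3: q is true.
  So □q is true at 2.
  At 2: ◇r is false, so ¬◇r is true.
    At 2: ◇r requires r at some successor in {2, 3}.
      At 2: r is false.
      At 3: r is false.
    So ◇r is false at 2.

Yes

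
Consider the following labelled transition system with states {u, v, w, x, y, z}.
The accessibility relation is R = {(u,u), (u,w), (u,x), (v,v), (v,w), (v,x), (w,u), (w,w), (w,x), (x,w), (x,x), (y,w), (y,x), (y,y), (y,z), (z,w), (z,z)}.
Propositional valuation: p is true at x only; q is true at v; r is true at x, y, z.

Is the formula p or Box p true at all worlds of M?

Let φ = p or Box p. Evaluate φ at each world:
  u (successors {u, w, x}): φ is false.
  v (successors {v, w, x}): φ is false.
  w (successors {u, w, x}): φ is false.
  x (successors {w, x}): φ is true.
  y (successors {w, x, y, z}): φ is false.
  z (successors {w, z}): φ is false.
Detail at u (counterexample):
  At u: p is false, Box p is false, so p or Box p is false.
    At u: Box p requires p at every successor {u, w, x}.
      p fails at u, so Box p is false at u.

No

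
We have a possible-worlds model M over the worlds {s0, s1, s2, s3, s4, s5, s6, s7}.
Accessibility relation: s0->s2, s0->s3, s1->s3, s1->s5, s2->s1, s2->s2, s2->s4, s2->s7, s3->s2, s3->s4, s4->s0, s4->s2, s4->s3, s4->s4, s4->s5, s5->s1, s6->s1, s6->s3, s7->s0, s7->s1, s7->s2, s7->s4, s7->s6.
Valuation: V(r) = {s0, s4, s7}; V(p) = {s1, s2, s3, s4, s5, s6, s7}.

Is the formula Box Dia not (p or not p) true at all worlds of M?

Let φ = Box Dia not (p or not p). Evaluate φ at each world:
  s0 (successors {s2, s3}): φ is false.
  s1 (successors {s3, s5}): φ is false.
  s2 (successors {s1, s2, s4, s7}): φ is false.
  s3 (successors {s2, s4}): φ is false.
  s4 (successors {s0, s2, s3, s4, s5}): φ is false.
  s5 (successors {s1}): φ is false.
  s6 (successors {s1, s3}): φ is false.
  s7 (successors {s0, s1, s2, s4, s6}): φ is false.
Detail at s0 (counterexample):
  At s0: Box Dia not (p or not p) requires Dia not (p or not p) at every successor {s2, s3}.
    Dia not (p or not p) fails at s2, so Box Dia not (p or not p) is false at s0.
      At s2: Dia not (p or not p) requires not (p or not p) at some successor in {s1, s2, s4, s7}.
        At s1: not (p or not p) is false.
        At s2: not (p or not p) is false.
        At s4: not (p or not p) is false.
        At s7: not (p or not p) is false.
      So Dia not (p or not p) is false at s2.

No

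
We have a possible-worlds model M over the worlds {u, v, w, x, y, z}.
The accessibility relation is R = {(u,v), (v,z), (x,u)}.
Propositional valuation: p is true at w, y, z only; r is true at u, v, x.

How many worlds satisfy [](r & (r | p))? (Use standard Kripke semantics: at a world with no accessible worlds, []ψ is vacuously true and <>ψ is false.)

5

Recall that []ψ holds at a world iff ψ holds at every accessible world, and <>ψ holds iff ψ holds at some accessible world.
Let φ = [](r & (r | p)). Evaluate φ at each world:
  u (successors {v}): φ is true.
  v (successors {z}): φ is false.
  w (successors ∅): φ is true.
  x (successors {u}): φ is true.
  y (successors ∅): φ is true.
  z (successors ∅): φ is true.
For instance, at x:
  At x: [](r & (r | p)) requires r & (r | p) at every successor {u}.
    At u: r & (r | p) is true.
  So [](r & (r | p)) is true at x.
Satisfying worlds: {u, w, x, y, z}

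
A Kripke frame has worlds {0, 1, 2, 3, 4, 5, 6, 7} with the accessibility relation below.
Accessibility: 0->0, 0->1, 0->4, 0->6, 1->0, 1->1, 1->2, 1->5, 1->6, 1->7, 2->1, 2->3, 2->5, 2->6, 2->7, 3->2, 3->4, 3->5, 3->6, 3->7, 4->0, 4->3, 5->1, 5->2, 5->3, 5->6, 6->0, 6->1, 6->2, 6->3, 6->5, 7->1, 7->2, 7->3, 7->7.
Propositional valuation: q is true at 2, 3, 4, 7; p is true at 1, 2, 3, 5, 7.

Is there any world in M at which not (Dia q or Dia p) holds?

No

Recall that Dia ψ holds at a world iff ψ holds at some accessible world.
Let φ = not (Dia q or Dia p). Evaluate φ at each world:
  0 (successors {0, 1, 4, 6}): φ is false.
  1 (successors {0, 1, 2, 5, 6, 7}): φ is false.
  2 (successors {1, 3, 5, 6, 7}): φ is false.
  3 (successors {2, 4, 5, 6, 7}): φ is false.
  4 (successors {0, 3}): φ is false.
  5 (successors {1, 2, 3, 6}): φ is false.
  6 (successors {0, 1, 2, 3, 5}): φ is false.
  7 (successors {1, 2, 3, 7}): φ is false.
For instance, at 4:
  At 4: Dia q or Dia p is true, so not (Dia q or Dia p) is false.
    At 4: Dia q is true, Dia p is true, so Dia q or Dia p is true.
      At 4: Dia q requires q at some successor in {0, 3}.
        q holds at 3, so Dia q is true at 4.
      At 4: Dia p requires p at some successor in {0, 3}.
        p holds at 3, so Dia p is true at 4.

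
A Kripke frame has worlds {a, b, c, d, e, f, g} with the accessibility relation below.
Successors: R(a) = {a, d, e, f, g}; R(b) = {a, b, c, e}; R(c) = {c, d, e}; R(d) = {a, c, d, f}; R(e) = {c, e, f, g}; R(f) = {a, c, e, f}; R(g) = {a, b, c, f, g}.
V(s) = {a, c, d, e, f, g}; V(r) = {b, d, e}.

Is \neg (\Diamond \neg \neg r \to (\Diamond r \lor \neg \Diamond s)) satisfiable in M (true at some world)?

No

Let φ = \neg (\Diamond \neg \neg r \to (\Diamond r \lor \neg \Diamond s)). Evaluate φ at each world:
  a (successors {a, d, e, f, g}): φ is false.
  b (successors {a, b, c, e}): φ is false.
  c (successors {c, d, e}): φ is false.
  d (successors {a, c, d, f}): φ is false.
  e (successors {c, e, f, g}): φ is false.
  f (successors {a, c, e, f}): φ is false.
  g (successors {a, b, c, f, g}): φ is false.
For instance, at e:
  At e: \Diamond \neg \neg r \to (\Diamond r \lor \neg \Diamond s) is true, so \neg (\Diamond \neg \neg r \to (\Diamond r \lor \neg \Diamond s)) is false.
    At e: \Diamond \neg \neg r is true, \Diamond r \lor \neg \Diamond s is true, so \Diamond \neg \neg r \to (\Diamond r \lor \neg \Diamond s) is true.
      At e: \Diamond \neg \neg r requires \neg \neg r at some successor in {c, e, f, g}.
        \neg \neg r holds at e, so \Diamond \neg \neg r is true at e.
      At e: \Diamond r is true, \neg \Diamond s is false, so \Diamond r \lor \neg \Diamond s is true.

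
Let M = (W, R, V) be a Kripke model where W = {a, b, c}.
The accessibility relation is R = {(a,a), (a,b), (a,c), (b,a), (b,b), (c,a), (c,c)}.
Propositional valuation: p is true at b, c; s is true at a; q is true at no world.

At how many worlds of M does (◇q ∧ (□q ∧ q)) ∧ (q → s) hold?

Recall that □ψ holds at a world iff ψ holds at every accessible world, and ◇ψ holds iff ψ holds at some accessible world.
Let φ = (◇q ∧ (□q ∧ q)) ∧ (q → s). Evaluate φ at each world:
  a (successors {a, b, c}): φ is false.
  b (successors {a, b}): φ is false.
  c (successors {a, c}): φ is false.
For instance, at a:
  At a: ◇q ∧ (□q ∧ q) is false, q → s is true, so (◇q ∧ (□q ∧ q)) ∧ (q → s) is false.
    At a: ◇q is false, □q ∧ q is false, so ◇q ∧ (□q ∧ q) is false.
      At a: ◇q requires q at some successor in {a, b, c}.
        At a: q is false.
        At b: q is false.
        At c: q is false.
      So ◇q is false at a.
      At a: □q is false, q is false, so □q ∧ q is false.
Satisfying worlds: none.

0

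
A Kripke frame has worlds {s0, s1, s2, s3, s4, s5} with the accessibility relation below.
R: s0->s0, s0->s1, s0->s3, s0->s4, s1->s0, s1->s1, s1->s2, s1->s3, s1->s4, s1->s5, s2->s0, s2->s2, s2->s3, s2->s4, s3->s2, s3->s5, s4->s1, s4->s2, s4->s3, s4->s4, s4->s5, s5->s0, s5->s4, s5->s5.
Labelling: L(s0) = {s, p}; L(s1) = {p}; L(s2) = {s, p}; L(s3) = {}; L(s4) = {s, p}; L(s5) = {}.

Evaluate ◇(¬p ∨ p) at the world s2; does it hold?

Recall that ◇ψ holds at a world iff ψ holds at some accessible world.
At s2: ◇(¬p ∨ p) requires ¬p ∨ p at some successor in {s0, s2, s3, s4}.
  ¬p ∨ p holds at s0, so ◇(¬p ∨ p) is true at s2.

Yes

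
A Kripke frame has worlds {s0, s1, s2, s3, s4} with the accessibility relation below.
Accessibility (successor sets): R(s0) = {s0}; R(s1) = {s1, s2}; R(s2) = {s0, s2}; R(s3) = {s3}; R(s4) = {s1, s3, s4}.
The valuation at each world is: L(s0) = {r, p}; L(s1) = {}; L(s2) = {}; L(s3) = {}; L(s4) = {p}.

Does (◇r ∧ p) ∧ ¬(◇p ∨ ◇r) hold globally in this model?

No

Recall that ◇ψ holds at a world iff ψ holds at some accessible world.
Let φ = (◇r ∧ p) ∧ ¬(◇p ∨ ◇r). Evaluate φ at each world:
  s0 (successors {s0}): φ is false.
  s1 (successors {s1, s2}): φ is false.
  s2 (successors {s0, s2}): φ is false.
  s3 (successors {s3}): φ is false.
  s4 (successors {s1, s3, s4}): φ is false.
Detail at s0 (counterexample):
  At s0: ◇r ∧ p is true, ¬(◇p ∨ ◇r) is false, so (◇r ∧ p) ∧ ¬(◇p ∨ ◇r) is false.
    At s0: ◇r is true, p is true, so ◇r ∧ p is true.
      At s0: ◇r requires r at some successor in {s0}.
        r holds at s0, so ◇r is true at s0.
    At s0: ◇p ∨ ◇r is true, so ¬(◇p ∨ ◇r) is false.
      At s0: ◇p is true, ◇r is true, so ◇p ∨ ◇r is true.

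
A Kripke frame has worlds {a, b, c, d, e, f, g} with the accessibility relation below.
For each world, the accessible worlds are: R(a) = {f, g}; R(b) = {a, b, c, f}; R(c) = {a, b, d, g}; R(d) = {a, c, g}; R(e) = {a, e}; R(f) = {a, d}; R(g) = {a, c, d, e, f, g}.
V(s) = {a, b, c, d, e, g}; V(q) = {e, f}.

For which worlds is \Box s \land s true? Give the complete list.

c, d, e

Let φ = \Box s \land s. Evaluate φ at each world:
  a (successors {f, g}): φ is false.
  b (successors {a, b, c, f}): φ is false.
  c (successors {a, b, d, g}): φ is true.
  d (successors {a, c, g}): φ is true.
  e (successors {a, e}): φ is true.
  f (successors {a, d}): φ is false.
  g (successors {a, c, d, e, f, g}): φ is false.
For instance, at f:
  At f: \Box s is true, s is false, so \Box s \land s is false.
    At f: \Box s requires s at every successor {a, d}.
      At a: s is true.
      At d: s is true.
    So \Box s is true at f.
Satisfying worlds: {c, d, e}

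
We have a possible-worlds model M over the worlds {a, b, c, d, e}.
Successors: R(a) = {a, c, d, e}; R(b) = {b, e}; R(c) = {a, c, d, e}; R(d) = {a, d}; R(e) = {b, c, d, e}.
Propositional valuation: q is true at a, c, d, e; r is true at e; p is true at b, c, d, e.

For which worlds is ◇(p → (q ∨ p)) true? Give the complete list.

a, b, c, d, e

Recall that ◇ψ holds at a world iff ψ holds at some accessible world.
Let φ = ◇(p → (q ∨ p)). Evaluate φ at each world:
  a (successors {a, c, d, e}): φ is true.
  b (successors {b, e}): φ is true.
  c (successors {a, c, d, e}): φ is true.
  d (successors {a, d}): φ is true.
  e (successors {b, c, d, e}): φ is true.
For instance, at c:
  At c: ◇(p → (q ∨ p)) requires p → (q ∨ p) at some successor in {a, c, d, e}.
    p → (q ∨ p) holds at a, so ◇(p → (q ∨ p)) is true at c.
Satisfying worlds: {a, b, c, d, e}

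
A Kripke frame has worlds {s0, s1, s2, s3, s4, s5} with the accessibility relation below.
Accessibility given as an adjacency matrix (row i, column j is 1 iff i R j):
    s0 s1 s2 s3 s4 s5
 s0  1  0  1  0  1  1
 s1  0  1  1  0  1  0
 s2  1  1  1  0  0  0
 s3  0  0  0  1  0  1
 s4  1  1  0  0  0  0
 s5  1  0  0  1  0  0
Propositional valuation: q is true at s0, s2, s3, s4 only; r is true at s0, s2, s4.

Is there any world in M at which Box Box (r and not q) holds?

Let φ = Box Box (r and not q). Evaluate φ at each world:
  s0 (successors {s0, s2, s4, s5}): φ is false.
  s1 (successors {s1, s2, s4}): φ is false.
  s2 (successors {s0, s1, s2}): φ is false.
  s3 (successors {s3, s5}): φ is false.
  s4 (successors {s0, s1}): φ is false.
  s5 (successors {s0, s3}): φ is false.
For instance, at s2:
  At s2: Box Box (r and not q) requires Box (r and not q) at every successor {s0, s1, s2}.
    Box (r and not q) fails at s0, so Box Box (r and not q) is false at s2.
      At s0: Box (r and not q) requires r and not q at every successor {s0, s2, s4, s5}.
        r and not q fails at s0, so Box (r and not q) is false at s0.

No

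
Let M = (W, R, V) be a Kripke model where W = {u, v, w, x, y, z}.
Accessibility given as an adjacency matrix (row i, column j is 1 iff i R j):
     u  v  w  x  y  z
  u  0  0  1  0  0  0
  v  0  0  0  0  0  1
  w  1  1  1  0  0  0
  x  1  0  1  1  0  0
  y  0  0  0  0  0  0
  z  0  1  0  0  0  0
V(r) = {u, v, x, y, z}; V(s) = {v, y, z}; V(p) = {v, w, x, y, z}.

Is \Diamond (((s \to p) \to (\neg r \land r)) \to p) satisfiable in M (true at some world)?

Yes

Let φ = \Diamond (((s \to p) \to (\neg r \land r)) \to p). Evaluate φ at each world:
  u (successors {w}): φ is true.
  v (successors {z}): φ is true.
  w (successors {u, v, w}): φ is true.
  x (successors {u, w, x}): φ is true.
  y (successors ∅): φ is false.
  z (successors {v}): φ is true.
Detail at u (witness):
  At u: \Diamond (((s \to p) \to (\neg r \land r)) \to p) requires ((s \to p) \to (\neg r \land r)) \to p at some successor in {w}.
    ((s \to p) \to (\neg r \land r)) \to p holds at w, so \Diamond (((s \to p) \to (\neg r \land r)) \to p) is true at u.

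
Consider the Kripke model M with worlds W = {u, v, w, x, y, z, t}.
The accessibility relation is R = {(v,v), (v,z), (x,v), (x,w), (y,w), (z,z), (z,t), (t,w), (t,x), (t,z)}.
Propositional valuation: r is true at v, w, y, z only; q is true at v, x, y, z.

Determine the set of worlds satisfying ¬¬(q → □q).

Let φ = ¬¬(q → □q). Evaluate φ at each world:
  u (successors ∅): φ is true.
  v (successors {v, z}): φ is true.
  w (successors ∅): φ is true.
  x (successors {v, w}): φ is false.
  y (successors {w}): φ is false.
  z (successors {z, t}): φ is false.
  t (successors {w, x, z}): φ is true.
For instance, at x:
  At x: ¬(q → □q) is true, so ¬¬(q → □q) is false.
    At x: q → □q is false, so ¬(q → □q) is true.
      At x: q is true, □q is false, so q → □q is false.
Satisfying worlds: {u, v, w, t}

u, v, w, t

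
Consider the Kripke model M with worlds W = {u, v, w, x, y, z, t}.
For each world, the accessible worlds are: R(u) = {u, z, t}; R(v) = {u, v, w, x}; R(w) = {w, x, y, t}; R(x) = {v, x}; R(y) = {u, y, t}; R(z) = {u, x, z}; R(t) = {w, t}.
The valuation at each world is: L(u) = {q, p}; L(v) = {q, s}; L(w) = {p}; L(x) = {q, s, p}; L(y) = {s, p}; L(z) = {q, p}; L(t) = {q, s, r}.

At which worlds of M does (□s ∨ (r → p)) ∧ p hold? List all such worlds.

Let φ = (□s ∨ (r → p)) ∧ p. Evaluate φ at each world:
  u (successors {u, z, t}): φ is true.
  v (successors {u, v, w, x}): φ is false.
  w (successors {w, x, y, t}): φ is true.
  x (successors {v, x}): φ is true.
  y (successors {u, y, t}): φ is true.
  z (successors {u, x, z}): φ is true.
  t (successors {w, t}): φ is false.
For instance, at t:
  At t: □s ∨ (r → p) is false, p is false, so (□s ∨ (r → p)) ∧ p is false.
    At t: □s is false, r → p is false, so □s ∨ (r → p) is false.
      At t: □s requires s at every successor {w, t}.
        s fails at w, so □s is false at t.
Satisfying worlds: {u, w, x, y, z}

u, w, x, y, z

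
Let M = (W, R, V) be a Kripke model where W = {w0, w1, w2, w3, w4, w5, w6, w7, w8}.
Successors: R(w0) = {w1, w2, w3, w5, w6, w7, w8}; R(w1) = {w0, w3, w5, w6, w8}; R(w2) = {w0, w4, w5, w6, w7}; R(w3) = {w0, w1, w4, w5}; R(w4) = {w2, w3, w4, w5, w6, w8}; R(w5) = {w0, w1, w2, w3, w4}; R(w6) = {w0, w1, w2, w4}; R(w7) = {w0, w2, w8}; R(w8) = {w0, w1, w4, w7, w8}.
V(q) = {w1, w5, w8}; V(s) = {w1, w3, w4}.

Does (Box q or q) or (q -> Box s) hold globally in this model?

Recall that Box ψ holds at a world iff ψ holds at every accessible world, and Dia ψ holds iff ψ holds at some accessible world.
Let φ = (Box q or q) or (q -> Box s). Evaluate φ at each world:
  w0 (successors {w1, w2, w3, w5, w6, w7, w8}): φ is true.
  w1 (successors {w0, w3, w5, w6, w8}): φ is true.
  w2 (successors {w0, w4, w5, w6, w7}): φ is true.
  w3 (successors {w0, w1, w4, w5}): φ is true.
  w4 (successors {w2, w3, w4, w5, w6, w8}): φ is true.
  w5 (successors {w0, w1, w2, w3, w4}): φ is true.
  w6 (successors {w0, w1, w2, w4}): φ is true.
  w7 (successors {w0, w2, w8}): φ is true.
  w8 (successors {w0, w1, w4, w7, w8}): φ is true.
For instance, at w5:
  At w5: Box q or q is true, q -> Box s is false, so (Box q or q) or (q -> Box s) is true.
    At w5: Box q is false, q is true, so Box q or q is true.
      At w5: Box q requires q at every successor {w0, w1, w2, w3, w4}.
        q fails at w0, so Box q is false at w5.
    At w5: q is true, Box s is false, so q -> Box s is false.
      At w5: Box s requires s at every successor {w0, w1, w2, w3, w4}.
        s fails at w0, so Box s is false at w5.

Yes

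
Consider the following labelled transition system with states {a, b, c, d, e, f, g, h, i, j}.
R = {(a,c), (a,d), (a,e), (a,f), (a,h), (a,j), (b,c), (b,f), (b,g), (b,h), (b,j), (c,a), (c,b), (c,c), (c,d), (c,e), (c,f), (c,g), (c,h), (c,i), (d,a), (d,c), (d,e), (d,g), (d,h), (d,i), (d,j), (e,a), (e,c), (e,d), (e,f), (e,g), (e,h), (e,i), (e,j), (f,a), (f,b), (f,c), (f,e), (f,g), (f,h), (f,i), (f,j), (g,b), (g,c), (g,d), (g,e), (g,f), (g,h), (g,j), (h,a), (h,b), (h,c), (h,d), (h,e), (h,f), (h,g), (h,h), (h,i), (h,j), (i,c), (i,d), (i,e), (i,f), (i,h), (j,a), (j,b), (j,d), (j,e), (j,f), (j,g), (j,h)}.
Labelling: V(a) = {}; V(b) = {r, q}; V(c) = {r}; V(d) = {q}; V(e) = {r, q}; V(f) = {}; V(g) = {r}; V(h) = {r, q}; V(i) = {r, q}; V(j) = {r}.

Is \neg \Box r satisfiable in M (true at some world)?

Yes

Let φ = \neg \Box r. Evaluate φ at each world:
  a (successors {c, d, e, f, h, j}): φ is true.
  b (successors {c, f, g, h, j}): φ is true.
  c (successors {a, b, c, d, e, f, g, h, i}): φ is true.
  d (successors {a, c, e, g, h, i, j}): φ is true.
  e (successors {a, c, d, f, g, h, i, j}): φ is true.
  f (successors {a, b, c, e, g, h, i, j}): φ is true.
  g (successors {b, c, d, e, f, h, j}): φ is true.
  h (successors {a, b, c, d, e, f, g, h, i, j}): φ is true.
  i (successors {c, d, e, f, h}): φ is true.
  j (successors {a, b, d, e, f, g, h}): φ is true.
Detail at a (witness):
  At a: \Box r is false, so \neg \Box r is true.
    At a: \Box r requires r at every successor {c, d, e, f, h, j}.
      r fails at d, so \Box r is false at a.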